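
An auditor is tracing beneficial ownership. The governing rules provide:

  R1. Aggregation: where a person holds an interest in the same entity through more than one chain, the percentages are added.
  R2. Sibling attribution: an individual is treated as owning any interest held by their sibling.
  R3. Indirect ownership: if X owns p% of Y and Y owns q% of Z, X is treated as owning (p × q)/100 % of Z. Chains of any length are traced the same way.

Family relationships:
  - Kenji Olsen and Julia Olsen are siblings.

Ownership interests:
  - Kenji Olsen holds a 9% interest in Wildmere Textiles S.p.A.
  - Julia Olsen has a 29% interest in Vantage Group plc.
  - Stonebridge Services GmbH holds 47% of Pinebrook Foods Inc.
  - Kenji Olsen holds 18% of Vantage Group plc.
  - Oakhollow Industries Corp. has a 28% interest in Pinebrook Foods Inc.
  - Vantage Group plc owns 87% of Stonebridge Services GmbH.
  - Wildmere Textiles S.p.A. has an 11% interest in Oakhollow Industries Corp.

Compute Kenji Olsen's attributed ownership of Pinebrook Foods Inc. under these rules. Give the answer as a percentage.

By sibling attribution (R2), Kenji Olsen is treated as also owning Julia Olsen's interest in Vantage Group plc, giving 18% + 29% = 47%.
Chain via Vantage Group plc → Stonebridge Services GmbH (R3): 47% × 87% × 47% = 19.2183% of Pinebrook Foods Inc.
Chain via Wildmere Textiles S.p.A. → Oakhollow Industries Corp. (R3): 9% × 11% × 28% = 0.2772% of Pinebrook Foods Inc.
Aggregating (R1): 19.2183% + 0.2772% = 19.4955%.

19.4955%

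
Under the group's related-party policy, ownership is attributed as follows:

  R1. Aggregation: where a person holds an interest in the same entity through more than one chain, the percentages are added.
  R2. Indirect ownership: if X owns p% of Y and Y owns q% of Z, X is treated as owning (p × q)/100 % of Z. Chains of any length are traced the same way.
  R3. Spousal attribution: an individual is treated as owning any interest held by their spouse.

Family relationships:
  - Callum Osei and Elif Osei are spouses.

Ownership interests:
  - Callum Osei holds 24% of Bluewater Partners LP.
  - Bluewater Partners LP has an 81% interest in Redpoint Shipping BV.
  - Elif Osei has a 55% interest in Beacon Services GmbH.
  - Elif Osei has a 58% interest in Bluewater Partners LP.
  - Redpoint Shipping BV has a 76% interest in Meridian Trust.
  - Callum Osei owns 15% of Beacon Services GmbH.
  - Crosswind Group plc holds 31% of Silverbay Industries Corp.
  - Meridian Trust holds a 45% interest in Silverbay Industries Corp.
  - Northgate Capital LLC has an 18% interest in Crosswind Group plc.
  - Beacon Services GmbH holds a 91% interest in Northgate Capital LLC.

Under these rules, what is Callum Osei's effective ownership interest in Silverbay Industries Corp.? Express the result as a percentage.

26.2701%

By spousal attribution (R3), Callum Osei is treated as also owning Elif Osei's interest in Beacon Services GmbH, giving 15% + 55% = 70%.
By spousal attribution (R3), Callum Osei is treated as also owning Elif Osei's interest in Bluewater Partners LP, giving 24% + 58% = 82%.
Chain via Beacon Services GmbH → Northgate Capital LLC → Crosswind Group plc (R2): 70% × 91% × 18% × 31% = 3.55446% of Silverbay Industries Corp.
Chain via Bluewater Partners LP → Redpoint Shipping BV → Meridian Trust (R2): 82% × 81% × 76% × 45% = 22.71564% of Silverbay Industries Corp.
Aggregating (R1): 3.55446% + 22.71564% = 26.2701%.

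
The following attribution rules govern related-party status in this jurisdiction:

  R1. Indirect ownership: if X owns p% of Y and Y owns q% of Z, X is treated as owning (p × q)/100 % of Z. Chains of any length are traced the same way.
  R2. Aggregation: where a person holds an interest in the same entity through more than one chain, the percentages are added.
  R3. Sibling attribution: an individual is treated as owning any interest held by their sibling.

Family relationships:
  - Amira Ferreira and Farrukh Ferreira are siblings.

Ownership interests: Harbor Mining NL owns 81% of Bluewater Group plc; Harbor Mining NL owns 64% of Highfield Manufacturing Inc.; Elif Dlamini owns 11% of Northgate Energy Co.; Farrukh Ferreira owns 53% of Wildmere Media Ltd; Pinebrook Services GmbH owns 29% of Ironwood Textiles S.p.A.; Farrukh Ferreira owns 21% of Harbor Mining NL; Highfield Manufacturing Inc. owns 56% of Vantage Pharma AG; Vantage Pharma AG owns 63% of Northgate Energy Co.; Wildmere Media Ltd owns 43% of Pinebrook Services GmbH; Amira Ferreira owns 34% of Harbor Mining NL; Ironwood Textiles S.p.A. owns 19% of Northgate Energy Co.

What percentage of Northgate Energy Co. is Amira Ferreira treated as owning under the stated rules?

By sibling attribution (R3), Amira Ferreira is treated as also owning Farrukh Ferreira's interest in Harbor Mining NL, giving 34% + 21% = 55%.
By sibling attribution (R3), Amira Ferreira is treated as owning Farrukh Ferreira's 53% interest in Wildmere Media Ltd.
Chain via Harbor Mining NL → Highfield Manufacturing Inc. → Vantage Pharma AG (R1): 55% × 64% × 56% × 63% = 12.41856% of Northgate Energy Co.
Chain via Wildmere Media Ltd → Pinebrook Services GmbH → Ironwood Textiles S.p.A. (R1): 53% × 43% × 29% × 19% = 1.255729% of Northgate Energy Co.
Aggregating (R2): 12.41856% + 1.255729% = 13.674289%.

13.674289%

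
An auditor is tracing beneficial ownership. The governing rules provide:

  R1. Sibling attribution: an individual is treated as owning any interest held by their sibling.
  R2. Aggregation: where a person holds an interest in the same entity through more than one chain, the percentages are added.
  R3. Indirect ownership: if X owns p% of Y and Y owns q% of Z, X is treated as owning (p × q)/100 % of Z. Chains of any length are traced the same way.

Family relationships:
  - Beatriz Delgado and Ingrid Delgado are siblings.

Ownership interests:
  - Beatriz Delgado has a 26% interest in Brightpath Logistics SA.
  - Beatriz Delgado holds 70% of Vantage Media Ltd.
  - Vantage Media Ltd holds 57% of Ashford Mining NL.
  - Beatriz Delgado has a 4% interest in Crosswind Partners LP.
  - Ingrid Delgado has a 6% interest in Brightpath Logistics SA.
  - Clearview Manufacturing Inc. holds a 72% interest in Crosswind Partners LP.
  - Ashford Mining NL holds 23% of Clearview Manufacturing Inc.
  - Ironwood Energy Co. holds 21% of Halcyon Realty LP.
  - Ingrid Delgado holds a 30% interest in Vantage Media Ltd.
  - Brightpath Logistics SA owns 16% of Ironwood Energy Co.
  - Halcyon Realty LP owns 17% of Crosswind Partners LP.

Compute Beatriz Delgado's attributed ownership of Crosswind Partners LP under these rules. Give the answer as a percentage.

13.621984%

By sibling attribution (R1), Beatriz Delgado is treated as also owning Ingrid Delgado's interest in Brightpath Logistics SA, giving 26% + 6% = 32%.
By sibling attribution (R1), Beatriz Delgado is treated as also owning Ingrid Delgado's interest in Vantage Media Ltd, giving 70% + 30% = 100%.
Chain via Brightpath Logistics SA → Ironwood Energy Co. → Halcyon Realty LP (R3): 32% × 16% × 21% × 17% = 0.182784% of Crosswind Partners LP.
Chain via Vantage Media Ltd → Ashford Mining NL → Clearview Manufacturing Inc. (R3): 100% × 57% × 23% × 72% = 9.4392% of Crosswind Partners LP.
Direct interest in Crosswind Partners LP: 4%.
Aggregating (R2): 0.182784% + 9.4392% + 4% = 13.621984%.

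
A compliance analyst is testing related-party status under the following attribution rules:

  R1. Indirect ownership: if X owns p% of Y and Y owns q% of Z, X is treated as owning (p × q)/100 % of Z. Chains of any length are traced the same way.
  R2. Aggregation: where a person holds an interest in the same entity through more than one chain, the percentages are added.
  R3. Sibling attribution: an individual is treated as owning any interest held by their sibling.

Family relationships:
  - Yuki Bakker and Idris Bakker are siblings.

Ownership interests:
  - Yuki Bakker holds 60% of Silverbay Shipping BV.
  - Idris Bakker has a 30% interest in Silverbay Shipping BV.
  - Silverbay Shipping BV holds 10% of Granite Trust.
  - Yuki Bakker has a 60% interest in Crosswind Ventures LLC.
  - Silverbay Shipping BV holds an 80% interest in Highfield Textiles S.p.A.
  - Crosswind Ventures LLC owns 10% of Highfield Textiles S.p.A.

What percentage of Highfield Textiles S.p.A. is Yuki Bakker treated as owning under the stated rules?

By sibling attribution (R3), Yuki Bakker is treated as also owning Idris Bakker's interest in Silverbay Shipping BV, giving 60% + 30% = 90%.
Chain via Crosswind Ventures LLC (R1): 60% × 10% = 6% of Highfield Textiles S.p.A.
Chain via Silverbay Shipping BV (R1): 90% × 80% = 72% of Highfield Textiles S.p.A.
Aggregating (R2): 6% + 72% = 78%.

78%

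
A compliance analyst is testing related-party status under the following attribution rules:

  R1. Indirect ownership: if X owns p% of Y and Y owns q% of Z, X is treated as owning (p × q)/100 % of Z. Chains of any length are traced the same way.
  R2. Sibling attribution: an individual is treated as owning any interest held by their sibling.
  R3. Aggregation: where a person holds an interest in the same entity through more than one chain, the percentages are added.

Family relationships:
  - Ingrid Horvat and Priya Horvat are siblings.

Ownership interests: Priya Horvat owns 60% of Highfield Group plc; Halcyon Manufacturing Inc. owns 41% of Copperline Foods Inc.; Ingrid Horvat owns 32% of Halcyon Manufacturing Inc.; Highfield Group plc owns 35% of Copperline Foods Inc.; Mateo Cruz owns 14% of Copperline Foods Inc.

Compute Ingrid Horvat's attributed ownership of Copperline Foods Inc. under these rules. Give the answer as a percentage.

By sibling attribution (R2), Ingrid Horvat is treated as owning Priya Horvat's 60% interest in Highfield Group plc.
Chain via Halcyon Manufacturing Inc. (R1): 32% × 41% = 13.12% of Copperline Foods Inc.
Chain via Highfield Group plc (R1): 60% × 35% = 21% of Copperline Foods Inc.
Aggregating (R3): 13.12% + 21% = 34.12%.

34.12%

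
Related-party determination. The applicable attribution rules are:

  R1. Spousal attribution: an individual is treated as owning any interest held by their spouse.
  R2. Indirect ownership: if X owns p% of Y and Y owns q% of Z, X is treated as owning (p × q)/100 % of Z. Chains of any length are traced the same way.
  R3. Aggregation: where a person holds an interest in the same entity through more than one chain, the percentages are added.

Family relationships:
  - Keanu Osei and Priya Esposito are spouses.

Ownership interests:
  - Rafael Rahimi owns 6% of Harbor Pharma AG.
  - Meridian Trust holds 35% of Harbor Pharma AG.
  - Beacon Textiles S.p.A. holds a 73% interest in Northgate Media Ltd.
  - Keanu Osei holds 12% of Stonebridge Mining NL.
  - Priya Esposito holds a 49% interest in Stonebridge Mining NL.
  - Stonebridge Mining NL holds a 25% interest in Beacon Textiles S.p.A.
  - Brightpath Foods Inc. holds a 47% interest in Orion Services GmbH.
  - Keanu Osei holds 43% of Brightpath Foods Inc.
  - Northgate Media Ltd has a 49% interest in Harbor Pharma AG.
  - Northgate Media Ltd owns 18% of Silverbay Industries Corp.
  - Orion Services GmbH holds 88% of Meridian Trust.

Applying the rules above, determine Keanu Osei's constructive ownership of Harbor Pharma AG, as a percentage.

11.679605%

By spousal attribution (R1), Keanu Osei is treated as also owning Priya Esposito's interest in Stonebridge Mining NL, giving 12% + 49% = 61%.
Chain via Brightpath Foods Inc. → Orion Services GmbH → Meridian Trust (R2): 43% × 47% × 88% × 35% = 6.22468% of Harbor Pharma AG.
Chain via Stonebridge Mining NL → Beacon Textiles S.p.A. → Northgate Media Ltd (R2): 61% × 25% × 73% × 49% = 5.454925% of Harbor Pharma AG.
Aggregating (R3): 6.22468% + 5.454925% = 11.679605%.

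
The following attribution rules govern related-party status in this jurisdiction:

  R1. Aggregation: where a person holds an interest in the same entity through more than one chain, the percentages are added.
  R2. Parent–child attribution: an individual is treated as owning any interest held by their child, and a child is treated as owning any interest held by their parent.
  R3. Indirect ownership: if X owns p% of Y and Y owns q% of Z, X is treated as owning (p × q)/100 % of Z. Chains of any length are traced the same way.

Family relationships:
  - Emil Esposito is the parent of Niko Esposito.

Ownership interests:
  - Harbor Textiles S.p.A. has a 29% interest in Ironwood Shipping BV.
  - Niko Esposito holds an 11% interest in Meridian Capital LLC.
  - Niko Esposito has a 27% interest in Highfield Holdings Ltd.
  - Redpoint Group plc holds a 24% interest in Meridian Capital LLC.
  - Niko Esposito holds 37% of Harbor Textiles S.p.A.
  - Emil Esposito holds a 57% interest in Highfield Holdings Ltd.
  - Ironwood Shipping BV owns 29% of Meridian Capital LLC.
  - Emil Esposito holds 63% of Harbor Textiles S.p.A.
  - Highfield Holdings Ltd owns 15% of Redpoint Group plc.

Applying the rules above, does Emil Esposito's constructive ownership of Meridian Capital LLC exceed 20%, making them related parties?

By parent–child attribution (R2), Emil Esposito is treated as also owning Niko Esposito's interest in Highfield Holdings Ltd, giving 57% + 27% = 84%.
By parent–child attribution (R2), Emil Esposito is treated as also owning Niko Esposito's interest in Harbor Textiles S.p.A, giving 63% + 37% = 100%.
By parent–child attribution (R2), Emil Esposito is treated as owning Niko Esposito's 11% interest in Meridian Capital LLC.
Chain via Highfield Holdings Ltd → Redpoint Group plc (R3): 84% × 15% × 24% = 3.024% of Meridian Capital LLC.
Chain via Harbor Textiles S.p.A. → Ironwood Shipping BV (R3): 100% × 29% × 29% = 8.41% of Meridian Capital LLC.
Direct interest in Meridian Capital LLC: 11%.
Aggregating (R1): 3.024% + 8.41% + 11% = 22.434%.
22.434% exceeds the 20% threshold, so Emil is a related party to Meridian Capital LLC.

Yes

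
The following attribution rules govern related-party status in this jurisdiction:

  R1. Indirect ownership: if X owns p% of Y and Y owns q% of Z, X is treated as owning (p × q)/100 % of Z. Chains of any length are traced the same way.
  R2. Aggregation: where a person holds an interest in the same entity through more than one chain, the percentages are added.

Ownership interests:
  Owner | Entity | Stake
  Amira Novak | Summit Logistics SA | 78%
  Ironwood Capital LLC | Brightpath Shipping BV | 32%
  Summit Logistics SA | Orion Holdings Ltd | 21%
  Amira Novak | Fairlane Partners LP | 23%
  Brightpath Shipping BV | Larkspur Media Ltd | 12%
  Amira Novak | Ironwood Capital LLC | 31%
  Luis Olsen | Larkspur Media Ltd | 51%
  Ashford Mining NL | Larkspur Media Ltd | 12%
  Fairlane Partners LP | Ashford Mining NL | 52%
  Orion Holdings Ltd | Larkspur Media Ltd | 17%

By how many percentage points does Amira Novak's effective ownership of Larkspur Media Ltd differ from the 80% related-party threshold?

74.5898

Chain via Ironwood Capital LLC → Brightpath Shipping BV (R1): 31% × 32% × 12% = 1.1904% of Larkspur Media Ltd.
Chain via Fairlane Partners LP → Ashford Mining NL (R1): 23% × 52% × 12% = 1.4352% of Larkspur Media Ltd.
Chain via Summit Logistics SA → Orion Holdings Ltd (R1): 78% × 21% × 17% = 2.7846% of Larkspur Media Ltd.
Aggregating (R2): 1.1904% + 1.4352% + 2.7846% = 5.4102%.
5.4102% falls short of the 80% threshold by 74.5898 percentage points.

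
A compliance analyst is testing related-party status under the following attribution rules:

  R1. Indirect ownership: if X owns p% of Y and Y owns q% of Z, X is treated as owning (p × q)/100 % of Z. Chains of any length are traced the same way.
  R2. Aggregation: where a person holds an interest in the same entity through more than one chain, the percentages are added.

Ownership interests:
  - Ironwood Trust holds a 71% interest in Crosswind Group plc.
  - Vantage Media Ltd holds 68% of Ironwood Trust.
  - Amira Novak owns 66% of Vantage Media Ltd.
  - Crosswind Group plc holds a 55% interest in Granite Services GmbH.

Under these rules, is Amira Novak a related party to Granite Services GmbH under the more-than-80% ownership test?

No

Chain via Vantage Media Ltd → Ironwood Trust → Crosswind Group plc (R1): 66% × 68% × 71% × 55% = 17.52564% of Granite Services GmbH.
17.52564% does not exceed the 80% threshold, so Amira is not a related party to Granite Services GmbH.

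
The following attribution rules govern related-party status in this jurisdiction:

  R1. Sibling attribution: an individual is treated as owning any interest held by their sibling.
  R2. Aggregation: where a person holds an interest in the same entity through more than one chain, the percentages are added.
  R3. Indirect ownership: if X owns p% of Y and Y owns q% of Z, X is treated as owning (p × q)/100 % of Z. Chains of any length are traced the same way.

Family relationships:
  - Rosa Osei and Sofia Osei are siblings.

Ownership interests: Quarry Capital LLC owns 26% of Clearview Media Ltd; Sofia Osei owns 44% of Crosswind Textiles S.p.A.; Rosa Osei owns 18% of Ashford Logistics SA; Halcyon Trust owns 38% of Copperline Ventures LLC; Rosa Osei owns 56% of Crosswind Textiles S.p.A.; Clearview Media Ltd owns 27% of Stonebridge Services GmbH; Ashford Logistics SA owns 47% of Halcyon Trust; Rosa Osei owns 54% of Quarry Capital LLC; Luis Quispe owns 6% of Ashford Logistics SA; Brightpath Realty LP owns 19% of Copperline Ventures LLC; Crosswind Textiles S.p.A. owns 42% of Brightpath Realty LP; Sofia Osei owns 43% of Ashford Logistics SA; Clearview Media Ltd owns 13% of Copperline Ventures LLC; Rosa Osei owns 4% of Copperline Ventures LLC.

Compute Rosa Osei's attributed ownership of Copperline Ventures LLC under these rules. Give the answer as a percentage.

By sibling attribution (R1), Rosa Osei is treated as also owning Sofia Osei's interest in Crosswind Textiles S.p.A, giving 56% + 44% = 100%.
By sibling attribution (R1), Rosa Osei is treated as also owning Sofia Osei's interest in Ashford Logistics SA, giving 18% + 43% = 61%.
Chain via Quarry Capital LLC → Clearview Media Ltd (R3): 54% × 26% × 13% = 1.8252% of Copperline Ventures LLC.
Chain via Crosswind Textiles S.p.A. → Brightpath Realty LP (R3): 100% × 42% × 19% = 7.98% of Copperline Ventures LLC.
Chain via Ashford Logistics SA → Halcyon Trust (R3): 61% × 47% × 38% = 10.8946% of Copperline Ventures LLC.
Direct interest in Copperline Ventures LLC: 4%.
Aggregating (R2): 1.8252% + 7.98% + 10.8946% + 4% = 24.6998%.

24.6998%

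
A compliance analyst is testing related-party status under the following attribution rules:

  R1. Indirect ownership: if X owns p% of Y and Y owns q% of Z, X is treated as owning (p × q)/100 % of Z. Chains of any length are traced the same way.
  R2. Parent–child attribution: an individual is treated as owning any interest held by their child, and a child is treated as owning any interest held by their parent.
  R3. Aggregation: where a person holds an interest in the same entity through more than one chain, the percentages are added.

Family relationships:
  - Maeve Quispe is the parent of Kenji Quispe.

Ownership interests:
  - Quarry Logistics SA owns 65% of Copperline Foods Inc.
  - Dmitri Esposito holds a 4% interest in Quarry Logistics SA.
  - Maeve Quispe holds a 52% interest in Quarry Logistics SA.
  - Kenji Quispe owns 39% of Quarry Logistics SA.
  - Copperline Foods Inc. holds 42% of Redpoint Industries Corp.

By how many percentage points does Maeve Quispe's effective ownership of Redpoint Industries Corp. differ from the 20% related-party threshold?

4.843

By parent–child attribution (R2), Maeve Quispe is treated as also owning Kenji Quispe's interest in Quarry Logistics SA, giving 52% + 39% = 91%.
Chain via Quarry Logistics SA → Copperline Foods Inc. (R1): 91% × 65% × 42% = 24.843% of Redpoint Industries Corp.
24.843% exceeds the 20% threshold by 4.843 percentage points.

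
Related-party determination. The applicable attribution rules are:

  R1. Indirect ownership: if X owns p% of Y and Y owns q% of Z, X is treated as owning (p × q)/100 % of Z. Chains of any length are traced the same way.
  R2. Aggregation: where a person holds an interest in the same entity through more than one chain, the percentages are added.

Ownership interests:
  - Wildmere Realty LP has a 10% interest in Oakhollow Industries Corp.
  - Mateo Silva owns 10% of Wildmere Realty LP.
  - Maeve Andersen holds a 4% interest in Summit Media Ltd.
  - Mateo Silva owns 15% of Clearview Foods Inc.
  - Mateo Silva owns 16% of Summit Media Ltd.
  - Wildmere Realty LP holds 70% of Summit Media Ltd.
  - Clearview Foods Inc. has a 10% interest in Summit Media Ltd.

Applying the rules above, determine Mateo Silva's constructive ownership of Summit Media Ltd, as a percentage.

24.5%

Chain via Wildmere Realty LP (R1): 10% × 70% = 7% of Summit Media Ltd.
Chain via Clearview Foods Inc. (R1): 15% × 10% = 1.5% of Summit Media Ltd.
Direct interest in Summit Media Ltd: 16%.
Aggregating (R2): 7% + 1.5% + 16% = 24.5%.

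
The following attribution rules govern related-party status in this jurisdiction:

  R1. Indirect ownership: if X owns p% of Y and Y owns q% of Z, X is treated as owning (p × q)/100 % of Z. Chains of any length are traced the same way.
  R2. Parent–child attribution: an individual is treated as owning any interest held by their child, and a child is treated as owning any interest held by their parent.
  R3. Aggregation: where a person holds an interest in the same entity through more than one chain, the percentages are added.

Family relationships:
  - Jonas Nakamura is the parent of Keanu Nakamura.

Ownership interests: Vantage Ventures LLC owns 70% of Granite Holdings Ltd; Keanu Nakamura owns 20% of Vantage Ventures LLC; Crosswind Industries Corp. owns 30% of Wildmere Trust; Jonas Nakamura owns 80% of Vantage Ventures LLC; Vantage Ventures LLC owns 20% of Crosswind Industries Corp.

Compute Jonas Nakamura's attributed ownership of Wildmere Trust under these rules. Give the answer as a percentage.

By parent–child attribution (R2), Jonas Nakamura is treated as also owning Keanu Nakamura's interest in Vantage Ventures LLC, giving 80% + 20% = 100%.
Chain via Vantage Ventures LLC → Crosswind Industries Corp. (R1): 100% × 20% × 30% = 6% of Wildmere Trust.

6%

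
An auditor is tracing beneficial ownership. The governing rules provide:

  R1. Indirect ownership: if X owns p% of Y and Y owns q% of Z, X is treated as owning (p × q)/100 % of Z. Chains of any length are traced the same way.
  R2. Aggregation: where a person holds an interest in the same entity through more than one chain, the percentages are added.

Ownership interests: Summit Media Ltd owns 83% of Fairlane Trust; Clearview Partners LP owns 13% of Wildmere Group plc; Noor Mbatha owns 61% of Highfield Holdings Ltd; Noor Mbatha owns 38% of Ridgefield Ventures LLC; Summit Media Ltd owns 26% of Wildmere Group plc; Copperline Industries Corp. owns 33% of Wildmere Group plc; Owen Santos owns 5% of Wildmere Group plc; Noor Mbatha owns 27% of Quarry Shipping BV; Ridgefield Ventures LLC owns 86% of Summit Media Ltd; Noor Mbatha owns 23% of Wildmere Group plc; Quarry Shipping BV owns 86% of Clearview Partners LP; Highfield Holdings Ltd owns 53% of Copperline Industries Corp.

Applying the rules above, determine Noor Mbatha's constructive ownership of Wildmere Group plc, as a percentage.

Chain via Ridgefield Ventures LLC → Summit Media Ltd (R1): 38% × 86% × 26% = 8.4968% of Wildmere Group plc.
Chain via Quarry Shipping BV → Clearview Partners LP (R1): 27% × 86% × 13% = 3.0186% of Wildmere Group plc.
Chain via Highfield Holdings Ltd → Copperline Industries Corp. (R1): 61% × 53% × 33% = 10.6689% of Wildmere Group plc.
Direct interest in Wildmere Group plc: 23%.
Aggregating (R2): 8.4968% + 3.0186% + 10.6689% + 23% = 45.1843%.

45.1843%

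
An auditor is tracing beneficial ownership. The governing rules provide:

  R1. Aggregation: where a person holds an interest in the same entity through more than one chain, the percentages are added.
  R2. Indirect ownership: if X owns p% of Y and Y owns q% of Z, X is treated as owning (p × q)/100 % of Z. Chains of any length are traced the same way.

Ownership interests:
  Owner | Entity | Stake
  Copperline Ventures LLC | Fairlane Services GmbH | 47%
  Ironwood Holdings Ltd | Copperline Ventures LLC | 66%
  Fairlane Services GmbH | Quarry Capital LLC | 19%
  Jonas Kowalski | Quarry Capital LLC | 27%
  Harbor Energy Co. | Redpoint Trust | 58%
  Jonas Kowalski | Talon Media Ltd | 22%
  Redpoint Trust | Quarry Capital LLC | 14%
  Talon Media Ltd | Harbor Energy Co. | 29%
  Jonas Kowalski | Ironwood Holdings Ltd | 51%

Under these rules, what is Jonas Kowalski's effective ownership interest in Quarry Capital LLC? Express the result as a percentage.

Chain via Talon Media Ltd → Harbor Energy Co. → Redpoint Trust (R2): 22% × 29% × 58% × 14% = 0.518056% of Quarry Capital LLC.
Chain via Ironwood Holdings Ltd → Copperline Ventures LLC → Fairlane Services GmbH (R2): 51% × 66% × 47% × 19% = 3.005838% of Quarry Capital LLC.
Direct interest in Quarry Capital LLC: 27%.
Aggregating (R1): 0.518056% + 3.005838% + 27% = 30.523894%.

30.523894%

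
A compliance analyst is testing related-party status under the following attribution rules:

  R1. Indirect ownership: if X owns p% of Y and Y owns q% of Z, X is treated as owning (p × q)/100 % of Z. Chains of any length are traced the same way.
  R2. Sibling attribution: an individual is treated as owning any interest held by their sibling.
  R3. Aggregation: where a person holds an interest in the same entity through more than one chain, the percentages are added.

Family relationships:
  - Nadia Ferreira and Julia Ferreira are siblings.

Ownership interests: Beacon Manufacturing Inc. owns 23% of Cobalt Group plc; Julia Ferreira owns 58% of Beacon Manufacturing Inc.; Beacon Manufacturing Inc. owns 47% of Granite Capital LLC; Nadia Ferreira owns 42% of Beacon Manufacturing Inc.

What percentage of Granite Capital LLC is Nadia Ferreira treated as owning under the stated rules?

47%

By sibling attribution (R2), Nadia Ferreira is treated as also owning Julia Ferreira's interest in Beacon Manufacturing Inc, giving 42% + 58% = 100%.
Chain via Beacon Manufacturing Inc. (R1): 100% × 47% = 47% of Granite Capital LLC.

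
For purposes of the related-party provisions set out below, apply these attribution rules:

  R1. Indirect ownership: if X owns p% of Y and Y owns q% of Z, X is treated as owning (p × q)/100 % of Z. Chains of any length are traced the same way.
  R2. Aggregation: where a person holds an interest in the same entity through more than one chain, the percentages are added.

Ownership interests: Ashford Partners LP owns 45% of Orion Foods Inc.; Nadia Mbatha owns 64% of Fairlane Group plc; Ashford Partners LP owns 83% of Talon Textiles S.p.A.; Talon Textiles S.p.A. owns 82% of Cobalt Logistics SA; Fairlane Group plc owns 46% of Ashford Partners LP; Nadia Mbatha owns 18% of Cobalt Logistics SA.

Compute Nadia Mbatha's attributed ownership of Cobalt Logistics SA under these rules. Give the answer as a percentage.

38.036864%

Chain via Fairlane Group plc → Ashford Partners LP → Talon Textiles S.p.A. (R1): 64% × 46% × 83% × 82% = 20.036864% of Cobalt Logistics SA.
Direct interest in Cobalt Logistics SA: 18%.
Aggregating (R2): 20.036864% + 18% = 38.036864%.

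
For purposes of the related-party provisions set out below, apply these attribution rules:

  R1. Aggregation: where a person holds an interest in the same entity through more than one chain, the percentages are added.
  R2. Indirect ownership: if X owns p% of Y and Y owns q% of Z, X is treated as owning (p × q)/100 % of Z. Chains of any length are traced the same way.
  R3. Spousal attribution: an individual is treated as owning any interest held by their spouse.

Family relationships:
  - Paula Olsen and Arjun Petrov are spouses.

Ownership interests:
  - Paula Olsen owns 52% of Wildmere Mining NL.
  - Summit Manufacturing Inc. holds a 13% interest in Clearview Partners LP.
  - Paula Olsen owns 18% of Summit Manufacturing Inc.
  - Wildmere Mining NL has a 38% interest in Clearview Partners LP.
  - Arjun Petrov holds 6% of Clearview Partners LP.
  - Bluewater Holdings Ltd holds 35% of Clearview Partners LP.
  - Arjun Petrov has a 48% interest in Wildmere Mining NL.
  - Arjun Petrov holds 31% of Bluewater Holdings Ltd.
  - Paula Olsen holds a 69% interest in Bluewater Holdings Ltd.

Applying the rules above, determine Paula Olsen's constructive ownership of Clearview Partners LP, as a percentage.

81.34%

By spousal attribution (R3), Paula Olsen is treated as also owning Arjun Petrov's interest in Wildmere Mining NL, giving 52% + 48% = 100%.
By spousal attribution (R3), Paula Olsen is treated as also owning Arjun Petrov's interest in Bluewater Holdings Ltd, giving 69% + 31% = 100%.
By spousal attribution (R3), Paula Olsen is treated as owning Arjun Petrov's 6% interest in Clearview Partners LP.
Chain via Summit Manufacturing Inc. (R2): 18% × 13% = 2.34% of Clearview Partners LP.
Chain via Wildmere Mining NL (R2): 100% × 38% = 38% of Clearview Partners LP.
Chain via Bluewater Holdings Ltd (R2): 100% × 35% = 35% of Clearview Partners LP.
Direct interest in Clearview Partners LP: 6%.
Aggregating (R1): 2.34% + 38% + 35% + 6% = 81.34%.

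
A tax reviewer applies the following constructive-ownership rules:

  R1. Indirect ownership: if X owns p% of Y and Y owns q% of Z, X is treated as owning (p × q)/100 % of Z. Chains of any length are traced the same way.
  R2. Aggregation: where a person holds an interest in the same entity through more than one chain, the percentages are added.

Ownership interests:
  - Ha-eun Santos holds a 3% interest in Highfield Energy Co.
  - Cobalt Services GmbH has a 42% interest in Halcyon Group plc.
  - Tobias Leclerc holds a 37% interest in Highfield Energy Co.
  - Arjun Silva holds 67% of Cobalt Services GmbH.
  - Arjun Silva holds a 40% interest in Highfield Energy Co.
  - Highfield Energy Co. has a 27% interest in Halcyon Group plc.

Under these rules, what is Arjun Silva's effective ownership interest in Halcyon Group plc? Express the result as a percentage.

Chain via Cobalt Services GmbH (R1): 67% × 42% = 28.14% of Halcyon Group plc.
Chain via Highfield Energy Co. (R1): 40% × 27% = 10.8% of Halcyon Group plc.
Aggregating (R2): 28.14% + 10.8% = 38.94%.

38.94%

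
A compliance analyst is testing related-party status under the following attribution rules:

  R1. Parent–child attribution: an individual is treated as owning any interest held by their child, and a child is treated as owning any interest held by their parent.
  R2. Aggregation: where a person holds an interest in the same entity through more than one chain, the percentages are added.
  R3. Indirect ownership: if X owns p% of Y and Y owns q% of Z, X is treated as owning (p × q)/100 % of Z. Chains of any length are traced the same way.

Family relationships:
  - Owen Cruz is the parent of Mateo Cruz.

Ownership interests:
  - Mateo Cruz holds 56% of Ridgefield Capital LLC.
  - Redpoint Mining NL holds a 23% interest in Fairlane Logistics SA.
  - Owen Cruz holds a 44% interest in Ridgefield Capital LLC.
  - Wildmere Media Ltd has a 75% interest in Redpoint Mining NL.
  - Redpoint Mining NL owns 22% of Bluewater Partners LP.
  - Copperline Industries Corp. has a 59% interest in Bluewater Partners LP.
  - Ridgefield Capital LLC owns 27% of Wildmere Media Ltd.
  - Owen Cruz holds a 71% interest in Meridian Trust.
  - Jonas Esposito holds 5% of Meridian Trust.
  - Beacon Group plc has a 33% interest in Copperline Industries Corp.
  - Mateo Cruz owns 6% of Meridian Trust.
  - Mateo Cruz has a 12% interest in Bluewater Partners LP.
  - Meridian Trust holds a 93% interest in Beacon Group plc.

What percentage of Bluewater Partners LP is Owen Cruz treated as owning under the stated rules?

30.397467%

By parent–child attribution (R1), Owen Cruz is treated as also owning Mateo Cruz's interest in Meridian Trust, giving 71% + 6% = 77%.
By parent–child attribution (R1), Owen Cruz is treated as also owning Mateo Cruz's interest in Ridgefield Capital LLC, giving 44% + 56% = 100%.
By parent–child attribution (R1), Owen Cruz is treated as owning Mateo Cruz's 12% interest in Bluewater Partners LP.
Chain via Meridian Trust → Beacon Group plc → Copperline Industries Corp. (R3): 77% × 93% × 33% × 59% = 13.942467% of Bluewater Partners LP.
Chain via Ridgefield Capital LLC → Wildmere Media Ltd → Redpoint Mining NL (R3): 100% × 27% × 75% × 22% = 4.455% of Bluewater Partners LP.
Direct interest in Bluewater Partners LP: 12%.
Aggregating (R2): 13.942467% + 4.455% + 12% = 30.397467%.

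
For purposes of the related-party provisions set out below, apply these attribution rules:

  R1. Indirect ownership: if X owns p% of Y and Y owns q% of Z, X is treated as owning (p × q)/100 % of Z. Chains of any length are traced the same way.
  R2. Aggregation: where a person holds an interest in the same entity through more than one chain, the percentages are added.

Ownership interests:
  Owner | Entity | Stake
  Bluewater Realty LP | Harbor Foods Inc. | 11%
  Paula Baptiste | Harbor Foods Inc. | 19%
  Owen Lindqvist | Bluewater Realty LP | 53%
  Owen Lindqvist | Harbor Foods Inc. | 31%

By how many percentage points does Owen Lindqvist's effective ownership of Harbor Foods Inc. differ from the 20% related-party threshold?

Chain via Bluewater Realty LP (R1): 53% × 11% = 5.83% of Harbor Foods Inc.
Direct interest in Harbor Foods Inc: 31%.
Aggregating (R2): 5.83% + 31% = 36.83%.
36.83% exceeds the 20% threshold by 16.83 percentage points.

16.83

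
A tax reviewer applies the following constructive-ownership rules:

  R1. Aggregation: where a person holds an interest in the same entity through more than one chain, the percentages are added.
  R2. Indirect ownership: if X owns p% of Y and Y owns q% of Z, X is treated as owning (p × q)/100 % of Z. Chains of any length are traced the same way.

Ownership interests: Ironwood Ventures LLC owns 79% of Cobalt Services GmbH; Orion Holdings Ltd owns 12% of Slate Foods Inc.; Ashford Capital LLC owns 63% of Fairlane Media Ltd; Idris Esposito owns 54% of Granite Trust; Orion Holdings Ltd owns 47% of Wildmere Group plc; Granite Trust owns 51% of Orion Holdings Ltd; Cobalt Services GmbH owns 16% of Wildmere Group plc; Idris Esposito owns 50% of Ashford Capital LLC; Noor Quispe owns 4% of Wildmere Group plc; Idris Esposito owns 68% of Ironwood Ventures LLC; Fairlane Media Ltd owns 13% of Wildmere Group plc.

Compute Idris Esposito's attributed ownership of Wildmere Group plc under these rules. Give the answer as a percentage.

Chain via Granite Trust → Orion Holdings Ltd (R2): 54% × 51% × 47% = 12.9438% of Wildmere Group plc.
Chain via Ashford Capital LLC → Fairlane Media Ltd (R2): 50% × 63% × 13% = 4.095% of Wildmere Group plc.
Chain via Ironwood Ventures LLC → Cobalt Services GmbH (R2): 68% × 79% × 16% = 8.5952% of Wildmere Group plc.
Aggregating (R1): 12.9438% + 4.095% + 8.5952% = 25.634%.

25.634%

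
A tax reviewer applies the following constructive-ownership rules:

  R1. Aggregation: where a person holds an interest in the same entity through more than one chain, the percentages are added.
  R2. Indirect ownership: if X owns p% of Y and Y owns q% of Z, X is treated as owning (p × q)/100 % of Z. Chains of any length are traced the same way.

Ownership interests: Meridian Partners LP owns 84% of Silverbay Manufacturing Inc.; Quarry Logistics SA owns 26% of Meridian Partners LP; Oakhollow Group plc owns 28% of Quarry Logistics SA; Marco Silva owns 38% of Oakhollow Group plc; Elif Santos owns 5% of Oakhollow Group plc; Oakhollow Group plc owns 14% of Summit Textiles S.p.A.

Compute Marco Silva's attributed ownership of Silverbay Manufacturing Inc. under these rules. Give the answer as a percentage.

Chain via Oakhollow Group plc → Quarry Logistics SA → Meridian Partners LP (R2): 38% × 28% × 26% × 84% = 2.323776% of Silverbay Manufacturing Inc.

2.323776%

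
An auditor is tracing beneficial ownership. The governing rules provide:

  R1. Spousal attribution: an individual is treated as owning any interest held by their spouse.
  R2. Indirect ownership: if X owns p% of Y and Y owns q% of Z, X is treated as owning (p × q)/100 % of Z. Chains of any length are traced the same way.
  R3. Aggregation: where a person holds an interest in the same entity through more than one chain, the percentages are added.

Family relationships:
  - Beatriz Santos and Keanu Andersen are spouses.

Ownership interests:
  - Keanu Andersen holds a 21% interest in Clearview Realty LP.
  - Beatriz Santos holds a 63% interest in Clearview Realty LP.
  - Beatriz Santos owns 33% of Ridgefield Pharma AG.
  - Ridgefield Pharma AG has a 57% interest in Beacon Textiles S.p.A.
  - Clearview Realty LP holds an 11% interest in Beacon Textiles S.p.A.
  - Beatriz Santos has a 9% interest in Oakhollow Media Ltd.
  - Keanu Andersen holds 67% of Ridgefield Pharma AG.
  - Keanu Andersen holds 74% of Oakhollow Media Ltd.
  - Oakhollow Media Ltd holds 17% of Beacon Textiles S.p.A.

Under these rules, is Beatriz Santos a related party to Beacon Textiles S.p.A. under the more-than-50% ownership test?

By spousal attribution (R1), Beatriz Santos is treated as also owning Keanu Andersen's interest in Oakhollow Media Ltd, giving 9% + 74% = 83%.
By spousal attribution (R1), Beatriz Santos is treated as also owning Keanu Andersen's interest in Ridgefield Pharma AG, giving 33% + 67% = 100%.
By spousal attribution (R1), Beatriz Santos is treated as also owning Keanu Andersen's interest in Clearview Realty LP, giving 63% + 21% = 84%.
Chain via Oakhollow Media Ltd (R2): 83% × 17% = 14.11% of Beacon Textiles S.p.A.
Chain via Ridgefield Pharma AG (R2): 100% × 57% = 57% of Beacon Textiles S.p.A.
Chain via Clearview Realty LP (R2): 84% × 11% = 9.24% of Beacon Textiles S.p.A.
Aggregating (R3): 14.11% + 57% + 9.24% = 80.35%.
80.35% exceeds the 50% threshold, so Beatriz is a related party to Beacon Textiles S.p.A.

Yes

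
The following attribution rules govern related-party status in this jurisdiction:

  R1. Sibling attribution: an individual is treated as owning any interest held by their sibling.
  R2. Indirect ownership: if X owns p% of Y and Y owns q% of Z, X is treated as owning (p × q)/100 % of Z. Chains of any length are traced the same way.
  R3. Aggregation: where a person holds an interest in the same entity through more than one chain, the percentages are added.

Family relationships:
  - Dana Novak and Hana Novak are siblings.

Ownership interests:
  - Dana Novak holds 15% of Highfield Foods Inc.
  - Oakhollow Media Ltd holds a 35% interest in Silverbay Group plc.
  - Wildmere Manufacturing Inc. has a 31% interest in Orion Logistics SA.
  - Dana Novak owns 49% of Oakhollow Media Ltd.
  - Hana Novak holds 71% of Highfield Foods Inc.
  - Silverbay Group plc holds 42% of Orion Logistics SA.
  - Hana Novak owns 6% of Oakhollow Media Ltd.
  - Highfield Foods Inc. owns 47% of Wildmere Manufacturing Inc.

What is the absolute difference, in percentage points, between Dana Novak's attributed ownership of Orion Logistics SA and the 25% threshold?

4.3848

By sibling attribution (R1), Dana Novak is treated as also owning Hana Novak's interest in Oakhollow Media Ltd, giving 49% + 6% = 55%.
By sibling attribution (R1), Dana Novak is treated as also owning Hana Novak's interest in Highfield Foods Inc, giving 15% + 71% = 86%.
Chain via Oakhollow Media Ltd → Silverbay Group plc (R2): 55% × 35% × 42% = 8.085% of Orion Logistics SA.
Chain via Highfield Foods Inc. → Wildmere Manufacturing Inc. (R2): 86% × 47% × 31% = 12.5302% of Orion Logistics SA.
Aggregating (R3): 8.085% + 12.5302% = 20.6152%.
20.6152% falls short of the 25% threshold by 4.3848 percentage points.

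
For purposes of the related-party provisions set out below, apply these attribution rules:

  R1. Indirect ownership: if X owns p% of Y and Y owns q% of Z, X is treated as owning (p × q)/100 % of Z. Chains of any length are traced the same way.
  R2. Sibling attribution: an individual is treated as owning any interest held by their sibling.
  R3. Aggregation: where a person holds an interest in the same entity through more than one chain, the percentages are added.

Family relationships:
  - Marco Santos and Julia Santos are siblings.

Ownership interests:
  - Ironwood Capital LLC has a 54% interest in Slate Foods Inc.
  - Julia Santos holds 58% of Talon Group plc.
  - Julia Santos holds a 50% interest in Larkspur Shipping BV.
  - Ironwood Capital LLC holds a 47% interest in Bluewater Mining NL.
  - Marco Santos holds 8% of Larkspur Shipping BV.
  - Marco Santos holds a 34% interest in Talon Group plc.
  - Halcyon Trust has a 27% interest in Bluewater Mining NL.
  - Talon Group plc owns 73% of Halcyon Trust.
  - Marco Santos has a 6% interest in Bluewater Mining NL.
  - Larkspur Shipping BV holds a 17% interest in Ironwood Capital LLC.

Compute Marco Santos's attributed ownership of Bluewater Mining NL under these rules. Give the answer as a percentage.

28.7674%

By sibling attribution (R2), Marco Santos is treated as also owning Julia Santos's interest in Talon Group plc, giving 34% + 58% = 92%.
By sibling attribution (R2), Marco Santos is treated as also owning Julia Santos's interest in Larkspur Shipping BV, giving 8% + 50% = 58%.
Chain via Talon Group plc → Halcyon Trust (R1): 92% × 73% × 27% = 18.1332% of Bluewater Mining NL.
Chain via Larkspur Shipping BV → Ironwood Capital LLC (R1): 58% × 17% × 47% = 4.6342% of Bluewater Mining NL.
Direct interest in Bluewater Mining NL: 6%.
Aggregating (R3): 18.1332% + 4.6342% + 6% = 28.7674%.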